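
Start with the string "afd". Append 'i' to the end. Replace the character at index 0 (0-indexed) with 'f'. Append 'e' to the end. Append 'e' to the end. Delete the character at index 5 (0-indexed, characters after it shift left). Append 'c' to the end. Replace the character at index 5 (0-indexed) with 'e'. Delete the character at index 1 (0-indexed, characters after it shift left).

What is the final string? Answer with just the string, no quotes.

Applying each edit step by step:
Start: "afd"
Op 1 (append 'i'): "afd" -> "afdi"
Op 2 (replace idx 0: 'a' -> 'f'): "afdi" -> "ffdi"
Op 3 (append 'e'): "ffdi" -> "ffdie"
Op 4 (append 'e'): "ffdie" -> "ffdiee"
Op 5 (delete idx 5 = 'e'): "ffdiee" -> "ffdie"
Op 6 (append 'c'): "ffdie" -> "ffdiec"
Op 7 (replace idx 5: 'c' -> 'e'): "ffdiec" -> "ffdiee"
Op 8 (delete idx 1 = 'f'): "ffdiee" -> "fdiee"

Answer: fdiee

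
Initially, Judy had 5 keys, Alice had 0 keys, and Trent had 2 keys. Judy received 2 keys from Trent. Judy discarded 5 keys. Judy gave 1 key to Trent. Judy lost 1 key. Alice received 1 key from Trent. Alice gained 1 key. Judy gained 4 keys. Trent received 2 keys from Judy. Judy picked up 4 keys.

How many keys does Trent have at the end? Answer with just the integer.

Answer: 2

Derivation:
Tracking counts step by step:
Start: Judy=5, Alice=0, Trent=2
Event 1 (Trent -> Judy, 2): Trent: 2 -> 0, Judy: 5 -> 7. State: Judy=7, Alice=0, Trent=0
Event 2 (Judy -5): Judy: 7 -> 2. State: Judy=2, Alice=0, Trent=0
Event 3 (Judy -> Trent, 1): Judy: 2 -> 1, Trent: 0 -> 1. State: Judy=1, Alice=0, Trent=1
Event 4 (Judy -1): Judy: 1 -> 0. State: Judy=0, Alice=0, Trent=1
Event 5 (Trent -> Alice, 1): Trent: 1 -> 0, Alice: 0 -> 1. State: Judy=0, Alice=1, Trent=0
Event 6 (Alice +1): Alice: 1 -> 2. State: Judy=0, Alice=2, Trent=0
Event 7 (Judy +4): Judy: 0 -> 4. State: Judy=4, Alice=2, Trent=0
Event 8 (Judy -> Trent, 2): Judy: 4 -> 2, Trent: 0 -> 2. State: Judy=2, Alice=2, Trent=2
Event 9 (Judy +4): Judy: 2 -> 6. State: Judy=6, Alice=2, Trent=2

Trent's final count: 2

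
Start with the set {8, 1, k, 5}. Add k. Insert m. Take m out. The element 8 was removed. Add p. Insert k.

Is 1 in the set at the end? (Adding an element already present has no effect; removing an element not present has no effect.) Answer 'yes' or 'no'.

Answer: yes

Derivation:
Tracking the set through each operation:
Start: {1, 5, 8, k}
Event 1 (add k): already present, no change. Set: {1, 5, 8, k}
Event 2 (add m): added. Set: {1, 5, 8, k, m}
Event 3 (remove m): removed. Set: {1, 5, 8, k}
Event 4 (remove 8): removed. Set: {1, 5, k}
Event 5 (add p): added. Set: {1, 5, k, p}
Event 6 (add k): already present, no change. Set: {1, 5, k, p}

Final set: {1, 5, k, p} (size 4)
1 is in the final set.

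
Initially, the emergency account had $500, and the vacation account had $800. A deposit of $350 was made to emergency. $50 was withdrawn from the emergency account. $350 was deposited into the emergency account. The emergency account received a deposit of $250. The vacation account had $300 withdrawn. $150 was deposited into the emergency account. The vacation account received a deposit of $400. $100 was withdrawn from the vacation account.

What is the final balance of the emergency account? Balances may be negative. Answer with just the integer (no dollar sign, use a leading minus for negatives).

Answer: 1550

Derivation:
Tracking account balances step by step:
Start: emergency=500, vacation=800
Event 1 (deposit 350 to emergency): emergency: 500 + 350 = 850. Balances: emergency=850, vacation=800
Event 2 (withdraw 50 from emergency): emergency: 850 - 50 = 800. Balances: emergency=800, vacation=800
Event 3 (deposit 350 to emergency): emergency: 800 + 350 = 1150. Balances: emergency=1150, vacation=800
Event 4 (deposit 250 to emergency): emergency: 1150 + 250 = 1400. Balances: emergency=1400, vacation=800
Event 5 (withdraw 300 from vacation): vacation: 800 - 300 = 500. Balances: emergency=1400, vacation=500
Event 6 (deposit 150 to emergency): emergency: 1400 + 150 = 1550. Balances: emergency=1550, vacation=500
Event 7 (deposit 400 to vacation): vacation: 500 + 400 = 900. Balances: emergency=1550, vacation=900
Event 8 (withdraw 100 from vacation): vacation: 900 - 100 = 800. Balances: emergency=1550, vacation=800

Final balance of emergency: 1550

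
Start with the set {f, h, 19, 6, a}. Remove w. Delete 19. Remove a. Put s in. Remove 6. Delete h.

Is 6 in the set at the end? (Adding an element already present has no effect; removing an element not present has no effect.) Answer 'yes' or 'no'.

Answer: no

Derivation:
Tracking the set through each operation:
Start: {19, 6, a, f, h}
Event 1 (remove w): not present, no change. Set: {19, 6, a, f, h}
Event 2 (remove 19): removed. Set: {6, a, f, h}
Event 3 (remove a): removed. Set: {6, f, h}
Event 4 (add s): added. Set: {6, f, h, s}
Event 5 (remove 6): removed. Set: {f, h, s}
Event 6 (remove h): removed. Set: {f, s}

Final set: {f, s} (size 2)
6 is NOT in the final set.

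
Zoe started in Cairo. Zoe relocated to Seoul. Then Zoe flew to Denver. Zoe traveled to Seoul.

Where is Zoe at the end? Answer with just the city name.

Answer: Seoul

Derivation:
Tracking Zoe's location:
Start: Zoe is in Cairo.
After move 1: Cairo -> Seoul. Zoe is in Seoul.
After move 2: Seoul -> Denver. Zoe is in Denver.
After move 3: Denver -> Seoul. Zoe is in Seoul.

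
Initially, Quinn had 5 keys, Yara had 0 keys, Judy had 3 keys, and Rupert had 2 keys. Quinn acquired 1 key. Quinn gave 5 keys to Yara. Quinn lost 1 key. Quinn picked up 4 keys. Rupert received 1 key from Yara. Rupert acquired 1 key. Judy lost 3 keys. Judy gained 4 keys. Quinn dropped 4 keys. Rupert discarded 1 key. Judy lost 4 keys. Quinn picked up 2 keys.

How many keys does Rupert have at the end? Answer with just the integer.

Tracking counts step by step:
Start: Quinn=5, Yara=0, Judy=3, Rupert=2
Event 1 (Quinn +1): Quinn: 5 -> 6. State: Quinn=6, Yara=0, Judy=3, Rupert=2
Event 2 (Quinn -> Yara, 5): Quinn: 6 -> 1, Yara: 0 -> 5. State: Quinn=1, Yara=5, Judy=3, Rupert=2
Event 3 (Quinn -1): Quinn: 1 -> 0. State: Quinn=0, Yara=5, Judy=3, Rupert=2
Event 4 (Quinn +4): Quinn: 0 -> 4. State: Quinn=4, Yara=5, Judy=3, Rupert=2
Event 5 (Yara -> Rupert, 1): Yara: 5 -> 4, Rupert: 2 -> 3. State: Quinn=4, Yara=4, Judy=3, Rupert=3
Event 6 (Rupert +1): Rupert: 3 -> 4. State: Quinn=4, Yara=4, Judy=3, Rupert=4
Event 7 (Judy -3): Judy: 3 -> 0. State: Quinn=4, Yara=4, Judy=0, Rupert=4
Event 8 (Judy +4): Judy: 0 -> 4. State: Quinn=4, Yara=4, Judy=4, Rupert=4
Event 9 (Quinn -4): Quinn: 4 -> 0. State: Quinn=0, Yara=4, Judy=4, Rupert=4
Event 10 (Rupert -1): Rupert: 4 -> 3. State: Quinn=0, Yara=4, Judy=4, Rupert=3
Event 11 (Judy -4): Judy: 4 -> 0. State: Quinn=0, Yara=4, Judy=0, Rupert=3
Event 12 (Quinn +2): Quinn: 0 -> 2. State: Quinn=2, Yara=4, Judy=0, Rupert=3

Rupert's final count: 3

Answer: 3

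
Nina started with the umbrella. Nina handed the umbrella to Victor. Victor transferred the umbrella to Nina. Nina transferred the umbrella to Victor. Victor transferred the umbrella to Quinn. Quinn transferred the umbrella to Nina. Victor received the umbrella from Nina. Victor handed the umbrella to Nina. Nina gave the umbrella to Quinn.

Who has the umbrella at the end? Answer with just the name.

Answer: Quinn

Derivation:
Tracking the umbrella through each event:
Start: Nina has the umbrella.
After event 1: Victor has the umbrella.
After event 2: Nina has the umbrella.
After event 3: Victor has the umbrella.
After event 4: Quinn has the umbrella.
After event 5: Nina has the umbrella.
After event 6: Victor has the umbrella.
After event 7: Nina has the umbrella.
After event 8: Quinn has the umbrella.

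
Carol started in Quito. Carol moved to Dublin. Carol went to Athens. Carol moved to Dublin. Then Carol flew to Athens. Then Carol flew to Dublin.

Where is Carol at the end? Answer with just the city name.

Tracking Carol's location:
Start: Carol is in Quito.
After move 1: Quito -> Dublin. Carol is in Dublin.
After move 2: Dublin -> Athens. Carol is in Athens.
After move 3: Athens -> Dublin. Carol is in Dublin.
After move 4: Dublin -> Athens. Carol is in Athens.
After move 5: Athens -> Dublin. Carol is in Dublin.

Answer: Dublin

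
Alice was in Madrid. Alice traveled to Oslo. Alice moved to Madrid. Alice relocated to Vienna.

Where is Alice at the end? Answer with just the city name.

Answer: Vienna

Derivation:
Tracking Alice's location:
Start: Alice is in Madrid.
After move 1: Madrid -> Oslo. Alice is in Oslo.
After move 2: Oslo -> Madrid. Alice is in Madrid.
After move 3: Madrid -> Vienna. Alice is in Vienna.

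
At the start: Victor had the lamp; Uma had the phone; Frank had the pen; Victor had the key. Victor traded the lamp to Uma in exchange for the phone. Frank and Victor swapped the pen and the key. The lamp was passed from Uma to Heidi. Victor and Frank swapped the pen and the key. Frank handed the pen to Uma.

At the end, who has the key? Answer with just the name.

Tracking all object holders:
Start: lamp:Victor, phone:Uma, pen:Frank, key:Victor
Event 1 (swap lamp<->phone: now lamp:Uma, phone:Victor). State: lamp:Uma, phone:Victor, pen:Frank, key:Victor
Event 2 (swap pen<->key: now pen:Victor, key:Frank). State: lamp:Uma, phone:Victor, pen:Victor, key:Frank
Event 3 (give lamp: Uma -> Heidi). State: lamp:Heidi, phone:Victor, pen:Victor, key:Frank
Event 4 (swap pen<->key: now pen:Frank, key:Victor). State: lamp:Heidi, phone:Victor, pen:Frank, key:Victor
Event 5 (give pen: Frank -> Uma). State: lamp:Heidi, phone:Victor, pen:Uma, key:Victor

Final state: lamp:Heidi, phone:Victor, pen:Uma, key:Victor
The key is held by Victor.

Answer: Victor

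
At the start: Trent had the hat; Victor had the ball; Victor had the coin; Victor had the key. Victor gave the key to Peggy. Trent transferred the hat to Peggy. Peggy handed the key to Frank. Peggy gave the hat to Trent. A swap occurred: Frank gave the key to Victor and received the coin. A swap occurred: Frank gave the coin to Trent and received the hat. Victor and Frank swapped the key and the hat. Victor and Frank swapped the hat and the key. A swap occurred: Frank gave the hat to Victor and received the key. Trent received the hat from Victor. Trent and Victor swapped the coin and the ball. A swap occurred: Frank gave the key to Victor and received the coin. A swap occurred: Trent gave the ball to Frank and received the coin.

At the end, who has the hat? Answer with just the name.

Answer: Trent

Derivation:
Tracking all object holders:
Start: hat:Trent, ball:Victor, coin:Victor, key:Victor
Event 1 (give key: Victor -> Peggy). State: hat:Trent, ball:Victor, coin:Victor, key:Peggy
Event 2 (give hat: Trent -> Peggy). State: hat:Peggy, ball:Victor, coin:Victor, key:Peggy
Event 3 (give key: Peggy -> Frank). State: hat:Peggy, ball:Victor, coin:Victor, key:Frank
Event 4 (give hat: Peggy -> Trent). State: hat:Trent, ball:Victor, coin:Victor, key:Frank
Event 5 (swap key<->coin: now key:Victor, coin:Frank). State: hat:Trent, ball:Victor, coin:Frank, key:Victor
Event 6 (swap coin<->hat: now coin:Trent, hat:Frank). State: hat:Frank, ball:Victor, coin:Trent, key:Victor
Event 7 (swap key<->hat: now key:Frank, hat:Victor). State: hat:Victor, ball:Victor, coin:Trent, key:Frank
Event 8 (swap hat<->key: now hat:Frank, key:Victor). State: hat:Frank, ball:Victor, coin:Trent, key:Victor
Event 9 (swap hat<->key: now hat:Victor, key:Frank). State: hat:Victor, ball:Victor, coin:Trent, key:Frank
Event 10 (give hat: Victor -> Trent). State: hat:Trent, ball:Victor, coin:Trent, key:Frank
Event 11 (swap coin<->ball: now coin:Victor, ball:Trent). State: hat:Trent, ball:Trent, coin:Victor, key:Frank
Event 12 (swap key<->coin: now key:Victor, coin:Frank). State: hat:Trent, ball:Trent, coin:Frank, key:Victor
Event 13 (swap ball<->coin: now ball:Frank, coin:Trent). State: hat:Trent, ball:Frank, coin:Trent, key:Victor

Final state: hat:Trent, ball:Frank, coin:Trent, key:Victor
The hat is held by Trent.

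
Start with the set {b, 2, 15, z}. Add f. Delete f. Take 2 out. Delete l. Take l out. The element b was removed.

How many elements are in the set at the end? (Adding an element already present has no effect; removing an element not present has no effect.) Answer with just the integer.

Tracking the set through each operation:
Start: {15, 2, b, z}
Event 1 (add f): added. Set: {15, 2, b, f, z}
Event 2 (remove f): removed. Set: {15, 2, b, z}
Event 3 (remove 2): removed. Set: {15, b, z}
Event 4 (remove l): not present, no change. Set: {15, b, z}
Event 5 (remove l): not present, no change. Set: {15, b, z}
Event 6 (remove b): removed. Set: {15, z}

Final set: {15, z} (size 2)

Answer: 2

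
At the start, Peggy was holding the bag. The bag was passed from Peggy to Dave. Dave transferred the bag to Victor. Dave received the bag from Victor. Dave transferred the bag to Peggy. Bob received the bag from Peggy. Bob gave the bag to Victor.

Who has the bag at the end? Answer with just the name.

Tracking the bag through each event:
Start: Peggy has the bag.
After event 1: Dave has the bag.
After event 2: Victor has the bag.
After event 3: Dave has the bag.
After event 4: Peggy has the bag.
After event 5: Bob has the bag.
After event 6: Victor has the bag.

Answer: Victor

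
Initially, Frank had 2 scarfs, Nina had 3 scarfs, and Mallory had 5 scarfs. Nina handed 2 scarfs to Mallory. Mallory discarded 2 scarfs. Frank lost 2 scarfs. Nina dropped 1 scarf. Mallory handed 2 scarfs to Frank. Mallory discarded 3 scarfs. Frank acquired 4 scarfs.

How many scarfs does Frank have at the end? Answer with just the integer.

Answer: 6

Derivation:
Tracking counts step by step:
Start: Frank=2, Nina=3, Mallory=5
Event 1 (Nina -> Mallory, 2): Nina: 3 -> 1, Mallory: 5 -> 7. State: Frank=2, Nina=1, Mallory=7
Event 2 (Mallory -2): Mallory: 7 -> 5. State: Frank=2, Nina=1, Mallory=5
Event 3 (Frank -2): Frank: 2 -> 0. State: Frank=0, Nina=1, Mallory=5
Event 4 (Nina -1): Nina: 1 -> 0. State: Frank=0, Nina=0, Mallory=5
Event 5 (Mallory -> Frank, 2): Mallory: 5 -> 3, Frank: 0 -> 2. State: Frank=2, Nina=0, Mallory=3
Event 6 (Mallory -3): Mallory: 3 -> 0. State: Frank=2, Nina=0, Mallory=0
Event 7 (Frank +4): Frank: 2 -> 6. State: Frank=6, Nina=0, Mallory=0

Frank's final count: 6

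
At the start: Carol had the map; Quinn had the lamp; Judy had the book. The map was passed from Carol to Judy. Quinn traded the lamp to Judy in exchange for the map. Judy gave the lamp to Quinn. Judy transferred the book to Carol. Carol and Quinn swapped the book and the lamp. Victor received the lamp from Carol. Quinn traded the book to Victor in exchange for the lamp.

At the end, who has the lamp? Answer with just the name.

Answer: Quinn

Derivation:
Tracking all object holders:
Start: map:Carol, lamp:Quinn, book:Judy
Event 1 (give map: Carol -> Judy). State: map:Judy, lamp:Quinn, book:Judy
Event 2 (swap lamp<->map: now lamp:Judy, map:Quinn). State: map:Quinn, lamp:Judy, book:Judy
Event 3 (give lamp: Judy -> Quinn). State: map:Quinn, lamp:Quinn, book:Judy
Event 4 (give book: Judy -> Carol). State: map:Quinn, lamp:Quinn, book:Carol
Event 5 (swap book<->lamp: now book:Quinn, lamp:Carol). State: map:Quinn, lamp:Carol, book:Quinn
Event 6 (give lamp: Carol -> Victor). State: map:Quinn, lamp:Victor, book:Quinn
Event 7 (swap book<->lamp: now book:Victor, lamp:Quinn). State: map:Quinn, lamp:Quinn, book:Victor

Final state: map:Quinn, lamp:Quinn, book:Victor
The lamp is held by Quinn.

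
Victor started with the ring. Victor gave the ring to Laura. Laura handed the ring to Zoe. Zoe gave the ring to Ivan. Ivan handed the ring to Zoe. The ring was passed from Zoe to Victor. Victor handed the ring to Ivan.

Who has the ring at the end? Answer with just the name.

Tracking the ring through each event:
Start: Victor has the ring.
After event 1: Laura has the ring.
After event 2: Zoe has the ring.
After event 3: Ivan has the ring.
After event 4: Zoe has the ring.
After event 5: Victor has the ring.
After event 6: Ivan has the ring.

Answer: Ivan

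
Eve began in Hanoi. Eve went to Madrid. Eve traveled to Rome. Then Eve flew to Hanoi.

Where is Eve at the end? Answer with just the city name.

Answer: Hanoi

Derivation:
Tracking Eve's location:
Start: Eve is in Hanoi.
After move 1: Hanoi -> Madrid. Eve is in Madrid.
After move 2: Madrid -> Rome. Eve is in Rome.
After move 3: Rome -> Hanoi. Eve is in Hanoi.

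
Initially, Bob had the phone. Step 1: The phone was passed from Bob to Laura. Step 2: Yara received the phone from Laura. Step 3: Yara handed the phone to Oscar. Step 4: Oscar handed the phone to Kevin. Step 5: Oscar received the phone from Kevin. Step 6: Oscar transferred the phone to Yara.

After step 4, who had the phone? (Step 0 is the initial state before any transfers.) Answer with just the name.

Tracking the phone holder through step 4:
After step 0 (start): Bob
After step 1: Laura
After step 2: Yara
After step 3: Oscar
After step 4: Kevin

At step 4, the holder is Kevin.

Answer: Kevin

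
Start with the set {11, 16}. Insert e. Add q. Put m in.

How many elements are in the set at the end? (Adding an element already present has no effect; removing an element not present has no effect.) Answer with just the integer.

Tracking the set through each operation:
Start: {11, 16}
Event 1 (add e): added. Set: {11, 16, e}
Event 2 (add q): added. Set: {11, 16, e, q}
Event 3 (add m): added. Set: {11, 16, e, m, q}

Final set: {11, 16, e, m, q} (size 5)

Answer: 5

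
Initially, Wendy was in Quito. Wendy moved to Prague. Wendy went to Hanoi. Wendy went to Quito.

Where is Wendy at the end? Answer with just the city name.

Answer: Quito

Derivation:
Tracking Wendy's location:
Start: Wendy is in Quito.
After move 1: Quito -> Prague. Wendy is in Prague.
After move 2: Prague -> Hanoi. Wendy is in Hanoi.
After move 3: Hanoi -> Quito. Wendy is in Quito.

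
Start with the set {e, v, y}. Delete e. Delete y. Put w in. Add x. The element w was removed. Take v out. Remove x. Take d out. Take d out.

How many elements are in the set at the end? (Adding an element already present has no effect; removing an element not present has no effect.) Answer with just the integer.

Answer: 0

Derivation:
Tracking the set through each operation:
Start: {e, v, y}
Event 1 (remove e): removed. Set: {v, y}
Event 2 (remove y): removed. Set: {v}
Event 3 (add w): added. Set: {v, w}
Event 4 (add x): added. Set: {v, w, x}
Event 5 (remove w): removed. Set: {v, x}
Event 6 (remove v): removed. Set: {x}
Event 7 (remove x): removed. Set: {}
Event 8 (remove d): not present, no change. Set: {}
Event 9 (remove d): not present, no change. Set: {}

Final set: {} (size 0)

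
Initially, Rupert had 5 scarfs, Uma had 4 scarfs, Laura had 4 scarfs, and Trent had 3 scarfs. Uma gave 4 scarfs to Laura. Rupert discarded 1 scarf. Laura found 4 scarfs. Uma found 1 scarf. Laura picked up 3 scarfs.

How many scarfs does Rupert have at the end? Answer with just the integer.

Answer: 4

Derivation:
Tracking counts step by step:
Start: Rupert=5, Uma=4, Laura=4, Trent=3
Event 1 (Uma -> Laura, 4): Uma: 4 -> 0, Laura: 4 -> 8. State: Rupert=5, Uma=0, Laura=8, Trent=3
Event 2 (Rupert -1): Rupert: 5 -> 4. State: Rupert=4, Uma=0, Laura=8, Trent=3
Event 3 (Laura +4): Laura: 8 -> 12. State: Rupert=4, Uma=0, Laura=12, Trent=3
Event 4 (Uma +1): Uma: 0 -> 1. State: Rupert=4, Uma=1, Laura=12, Trent=3
Event 5 (Laura +3): Laura: 12 -> 15. State: Rupert=4, Uma=1, Laura=15, Trent=3

Rupert's final count: 4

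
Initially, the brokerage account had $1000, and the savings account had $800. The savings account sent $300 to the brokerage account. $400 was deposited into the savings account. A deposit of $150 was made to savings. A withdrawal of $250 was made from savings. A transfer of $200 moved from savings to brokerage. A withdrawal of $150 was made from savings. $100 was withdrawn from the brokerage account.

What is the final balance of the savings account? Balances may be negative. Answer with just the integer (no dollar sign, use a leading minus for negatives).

Tracking account balances step by step:
Start: brokerage=1000, savings=800
Event 1 (transfer 300 savings -> brokerage): savings: 800 - 300 = 500, brokerage: 1000 + 300 = 1300. Balances: brokerage=1300, savings=500
Event 2 (deposit 400 to savings): savings: 500 + 400 = 900. Balances: brokerage=1300, savings=900
Event 3 (deposit 150 to savings): savings: 900 + 150 = 1050. Balances: brokerage=1300, savings=1050
Event 4 (withdraw 250 from savings): savings: 1050 - 250 = 800. Balances: brokerage=1300, savings=800
Event 5 (transfer 200 savings -> brokerage): savings: 800 - 200 = 600, brokerage: 1300 + 200 = 1500. Balances: brokerage=1500, savings=600
Event 6 (withdraw 150 from savings): savings: 600 - 150 = 450. Balances: brokerage=1500, savings=450
Event 7 (withdraw 100 from brokerage): brokerage: 1500 - 100 = 1400. Balances: brokerage=1400, savings=450

Final balance of savings: 450

Answer: 450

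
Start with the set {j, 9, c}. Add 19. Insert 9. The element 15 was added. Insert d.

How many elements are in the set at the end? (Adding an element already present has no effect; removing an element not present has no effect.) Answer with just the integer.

Answer: 6

Derivation:
Tracking the set through each operation:
Start: {9, c, j}
Event 1 (add 19): added. Set: {19, 9, c, j}
Event 2 (add 9): already present, no change. Set: {19, 9, c, j}
Event 3 (add 15): added. Set: {15, 19, 9, c, j}
Event 4 (add d): added. Set: {15, 19, 9, c, d, j}

Final set: {15, 19, 9, c, d, j} (size 6)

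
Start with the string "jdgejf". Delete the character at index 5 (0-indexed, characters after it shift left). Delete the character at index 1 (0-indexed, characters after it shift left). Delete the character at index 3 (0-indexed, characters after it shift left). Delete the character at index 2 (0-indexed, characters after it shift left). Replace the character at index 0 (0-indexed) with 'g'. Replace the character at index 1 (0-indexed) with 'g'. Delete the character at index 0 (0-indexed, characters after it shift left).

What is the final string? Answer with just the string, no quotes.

Answer: g

Derivation:
Applying each edit step by step:
Start: "jdgejf"
Op 1 (delete idx 5 = 'f'): "jdgejf" -> "jdgej"
Op 2 (delete idx 1 = 'd'): "jdgej" -> "jgej"
Op 3 (delete idx 3 = 'j'): "jgej" -> "jge"
Op 4 (delete idx 2 = 'e'): "jge" -> "jg"
Op 5 (replace idx 0: 'j' -> 'g'): "jg" -> "gg"
Op 6 (replace idx 1: 'g' -> 'g'): "gg" -> "gg"
Op 7 (delete idx 0 = 'g'): "gg" -> "g"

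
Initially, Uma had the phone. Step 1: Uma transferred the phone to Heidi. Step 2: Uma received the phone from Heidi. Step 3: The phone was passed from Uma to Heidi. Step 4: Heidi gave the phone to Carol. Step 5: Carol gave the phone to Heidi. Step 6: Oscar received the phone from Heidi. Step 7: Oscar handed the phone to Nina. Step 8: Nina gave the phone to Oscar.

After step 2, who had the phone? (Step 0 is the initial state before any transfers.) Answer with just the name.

Tracking the phone holder through step 2:
After step 0 (start): Uma
After step 1: Heidi
After step 2: Uma

At step 2, the holder is Uma.

Answer: Uma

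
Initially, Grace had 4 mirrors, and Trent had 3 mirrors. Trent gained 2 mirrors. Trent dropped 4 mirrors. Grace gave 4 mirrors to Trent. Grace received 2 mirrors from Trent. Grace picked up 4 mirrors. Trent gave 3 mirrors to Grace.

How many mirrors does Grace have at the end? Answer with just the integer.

Answer: 9

Derivation:
Tracking counts step by step:
Start: Grace=4, Trent=3
Event 1 (Trent +2): Trent: 3 -> 5. State: Grace=4, Trent=5
Event 2 (Trent -4): Trent: 5 -> 1. State: Grace=4, Trent=1
Event 3 (Grace -> Trent, 4): Grace: 4 -> 0, Trent: 1 -> 5. State: Grace=0, Trent=5
Event 4 (Trent -> Grace, 2): Trent: 5 -> 3, Grace: 0 -> 2. State: Grace=2, Trent=3
Event 5 (Grace +4): Grace: 2 -> 6. State: Grace=6, Trent=3
Event 6 (Trent -> Grace, 3): Trent: 3 -> 0, Grace: 6 -> 9. State: Grace=9, Trent=0

Grace's final count: 9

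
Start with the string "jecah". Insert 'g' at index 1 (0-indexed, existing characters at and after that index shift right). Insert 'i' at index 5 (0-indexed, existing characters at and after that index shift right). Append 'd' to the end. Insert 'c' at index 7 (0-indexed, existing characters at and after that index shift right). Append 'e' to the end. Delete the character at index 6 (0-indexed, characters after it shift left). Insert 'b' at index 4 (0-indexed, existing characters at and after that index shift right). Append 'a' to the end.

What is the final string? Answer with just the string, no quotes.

Applying each edit step by step:
Start: "jecah"
Op 1 (insert 'g' at idx 1): "jecah" -> "jgecah"
Op 2 (insert 'i' at idx 5): "jgecah" -> "jgecaih"
Op 3 (append 'd'): "jgecaih" -> "jgecaihd"
Op 4 (insert 'c' at idx 7): "jgecaihd" -> "jgecaihcd"
Op 5 (append 'e'): "jgecaihcd" -> "jgecaihcde"
Op 6 (delete idx 6 = 'h'): "jgecaihcde" -> "jgecaicde"
Op 7 (insert 'b' at idx 4): "jgecaicde" -> "jgecbaicde"
Op 8 (append 'a'): "jgecbaicde" -> "jgecbaicdea"

Answer: jgecbaicdea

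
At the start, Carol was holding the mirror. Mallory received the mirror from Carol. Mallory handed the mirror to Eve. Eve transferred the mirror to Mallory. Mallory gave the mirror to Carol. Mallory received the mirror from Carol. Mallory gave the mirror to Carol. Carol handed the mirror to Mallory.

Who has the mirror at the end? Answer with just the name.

Answer: Mallory

Derivation:
Tracking the mirror through each event:
Start: Carol has the mirror.
After event 1: Mallory has the mirror.
After event 2: Eve has the mirror.
After event 3: Mallory has the mirror.
After event 4: Carol has the mirror.
After event 5: Mallory has the mirror.
After event 6: Carol has the mirror.
After event 7: Mallory has the mirror.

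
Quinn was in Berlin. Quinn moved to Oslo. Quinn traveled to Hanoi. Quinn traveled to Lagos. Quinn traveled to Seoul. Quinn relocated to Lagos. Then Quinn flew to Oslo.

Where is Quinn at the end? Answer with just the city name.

Answer: Oslo

Derivation:
Tracking Quinn's location:
Start: Quinn is in Berlin.
After move 1: Berlin -> Oslo. Quinn is in Oslo.
After move 2: Oslo -> Hanoi. Quinn is in Hanoi.
After move 3: Hanoi -> Lagos. Quinn is in Lagos.
After move 4: Lagos -> Seoul. Quinn is in Seoul.
After move 5: Seoul -> Lagos. Quinn is in Lagos.
After move 6: Lagos -> Oslo. Quinn is in Oslo.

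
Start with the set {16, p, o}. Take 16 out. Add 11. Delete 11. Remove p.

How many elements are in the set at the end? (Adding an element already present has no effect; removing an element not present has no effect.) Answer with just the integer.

Tracking the set through each operation:
Start: {16, o, p}
Event 1 (remove 16): removed. Set: {o, p}
Event 2 (add 11): added. Set: {11, o, p}
Event 3 (remove 11): removed. Set: {o, p}
Event 4 (remove p): removed. Set: {o}

Final set: {o} (size 1)

Answer: 1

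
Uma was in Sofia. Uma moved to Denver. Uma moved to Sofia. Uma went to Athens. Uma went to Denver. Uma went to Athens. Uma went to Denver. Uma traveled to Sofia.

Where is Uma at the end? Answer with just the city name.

Answer: Sofia

Derivation:
Tracking Uma's location:
Start: Uma is in Sofia.
After move 1: Sofia -> Denver. Uma is in Denver.
After move 2: Denver -> Sofia. Uma is in Sofia.
After move 3: Sofia -> Athens. Uma is in Athens.
After move 4: Athens -> Denver. Uma is in Denver.
After move 5: Denver -> Athens. Uma is in Athens.
After move 6: Athens -> Denver. Uma is in Denver.
After move 7: Denver -> Sofia. Uma is in Sofia.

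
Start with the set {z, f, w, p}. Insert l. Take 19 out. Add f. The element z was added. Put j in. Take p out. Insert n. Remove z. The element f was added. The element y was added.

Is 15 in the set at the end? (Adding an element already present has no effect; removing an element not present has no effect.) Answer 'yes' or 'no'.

Answer: no

Derivation:
Tracking the set through each operation:
Start: {f, p, w, z}
Event 1 (add l): added. Set: {f, l, p, w, z}
Event 2 (remove 19): not present, no change. Set: {f, l, p, w, z}
Event 3 (add f): already present, no change. Set: {f, l, p, w, z}
Event 4 (add z): already present, no change. Set: {f, l, p, w, z}
Event 5 (add j): added. Set: {f, j, l, p, w, z}
Event 6 (remove p): removed. Set: {f, j, l, w, z}
Event 7 (add n): added. Set: {f, j, l, n, w, z}
Event 8 (remove z): removed. Set: {f, j, l, n, w}
Event 9 (add f): already present, no change. Set: {f, j, l, n, w}
Event 10 (add y): added. Set: {f, j, l, n, w, y}

Final set: {f, j, l, n, w, y} (size 6)
15 is NOT in the final set.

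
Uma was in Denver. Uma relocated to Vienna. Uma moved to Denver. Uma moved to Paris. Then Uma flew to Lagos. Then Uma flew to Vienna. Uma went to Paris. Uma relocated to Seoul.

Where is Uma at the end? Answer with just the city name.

Answer: Seoul

Derivation:
Tracking Uma's location:
Start: Uma is in Denver.
After move 1: Denver -> Vienna. Uma is in Vienna.
After move 2: Vienna -> Denver. Uma is in Denver.
After move 3: Denver -> Paris. Uma is in Paris.
After move 4: Paris -> Lagos. Uma is in Lagos.
After move 5: Lagos -> Vienna. Uma is in Vienna.
After move 6: Vienna -> Paris. Uma is in Paris.
After move 7: Paris -> Seoul. Uma is in Seoul.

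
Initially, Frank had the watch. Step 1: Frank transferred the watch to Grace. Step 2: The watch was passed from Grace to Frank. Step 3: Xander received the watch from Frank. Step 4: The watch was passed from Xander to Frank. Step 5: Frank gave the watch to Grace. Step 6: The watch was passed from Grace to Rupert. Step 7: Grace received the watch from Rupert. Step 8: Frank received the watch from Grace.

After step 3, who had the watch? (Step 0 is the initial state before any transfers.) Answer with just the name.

Answer: Xander

Derivation:
Tracking the watch holder through step 3:
After step 0 (start): Frank
After step 1: Grace
After step 2: Frank
After step 3: Xander

At step 3, the holder is Xander.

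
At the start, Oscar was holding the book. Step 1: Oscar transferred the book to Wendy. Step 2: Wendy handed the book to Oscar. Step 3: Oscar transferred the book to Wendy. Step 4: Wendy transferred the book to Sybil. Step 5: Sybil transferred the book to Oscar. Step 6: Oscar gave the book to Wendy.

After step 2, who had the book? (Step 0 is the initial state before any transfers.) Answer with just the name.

Tracking the book holder through step 2:
After step 0 (start): Oscar
After step 1: Wendy
After step 2: Oscar

At step 2, the holder is Oscar.

Answer: Oscar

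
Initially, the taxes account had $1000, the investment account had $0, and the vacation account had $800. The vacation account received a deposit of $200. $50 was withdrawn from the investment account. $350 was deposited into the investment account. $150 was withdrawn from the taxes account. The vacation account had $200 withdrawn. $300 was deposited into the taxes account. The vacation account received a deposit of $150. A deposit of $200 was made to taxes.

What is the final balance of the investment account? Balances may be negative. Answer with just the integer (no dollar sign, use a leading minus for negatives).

Tracking account balances step by step:
Start: taxes=1000, investment=0, vacation=800
Event 1 (deposit 200 to vacation): vacation: 800 + 200 = 1000. Balances: taxes=1000, investment=0, vacation=1000
Event 2 (withdraw 50 from investment): investment: 0 - 50 = -50. Balances: taxes=1000, investment=-50, vacation=1000
Event 3 (deposit 350 to investment): investment: -50 + 350 = 300. Balances: taxes=1000, investment=300, vacation=1000
Event 4 (withdraw 150 from taxes): taxes: 1000 - 150 = 850. Balances: taxes=850, investment=300, vacation=1000
Event 5 (withdraw 200 from vacation): vacation: 1000 - 200 = 800. Balances: taxes=850, investment=300, vacation=800
Event 6 (deposit 300 to taxes): taxes: 850 + 300 = 1150. Balances: taxes=1150, investment=300, vacation=800
Event 7 (deposit 150 to vacation): vacation: 800 + 150 = 950. Balances: taxes=1150, investment=300, vacation=950
Event 8 (deposit 200 to taxes): taxes: 1150 + 200 = 1350. Balances: taxes=1350, investment=300, vacation=950

Final balance of investment: 300

Answer: 300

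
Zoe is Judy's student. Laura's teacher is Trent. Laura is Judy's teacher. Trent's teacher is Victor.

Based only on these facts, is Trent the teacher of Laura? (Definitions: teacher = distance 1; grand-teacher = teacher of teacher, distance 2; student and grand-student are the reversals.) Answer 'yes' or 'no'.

Answer: yes

Derivation:
Reconstructing the teacher chain from the given facts:
  Victor -> Trent -> Laura -> Judy -> Zoe
(each arrow means 'teacher of the next')
Positions in the chain (0 = top):
  position of Victor: 0
  position of Trent: 1
  position of Laura: 2
  position of Judy: 3
  position of Zoe: 4

Trent is at position 1, Laura is at position 2; signed distance (j - i) = 1.
'teacher' requires j - i = 1. Actual distance is 1, so the relation HOLDS.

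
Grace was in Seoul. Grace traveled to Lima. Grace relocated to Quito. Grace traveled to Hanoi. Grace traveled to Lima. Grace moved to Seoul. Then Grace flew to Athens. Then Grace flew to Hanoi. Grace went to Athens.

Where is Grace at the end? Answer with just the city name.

Tracking Grace's location:
Start: Grace is in Seoul.
After move 1: Seoul -> Lima. Grace is in Lima.
After move 2: Lima -> Quito. Grace is in Quito.
After move 3: Quito -> Hanoi. Grace is in Hanoi.
After move 4: Hanoi -> Lima. Grace is in Lima.
After move 5: Lima -> Seoul. Grace is in Seoul.
After move 6: Seoul -> Athens. Grace is in Athens.
After move 7: Athens -> Hanoi. Grace is in Hanoi.
After move 8: Hanoi -> Athens. Grace is in Athens.

Answer: Athens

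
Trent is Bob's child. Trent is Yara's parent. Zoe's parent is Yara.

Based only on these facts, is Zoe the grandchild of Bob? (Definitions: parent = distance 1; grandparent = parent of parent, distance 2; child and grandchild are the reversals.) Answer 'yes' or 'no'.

Reconstructing the parent chain from the given facts:
  Bob -> Trent -> Yara -> Zoe
(each arrow means 'parent of the next')
Positions in the chain (0 = top):
  position of Bob: 0
  position of Trent: 1
  position of Yara: 2
  position of Zoe: 3

Zoe is at position 3, Bob is at position 0; signed distance (j - i) = -3.
'grandchild' requires j - i = -2. Actual distance is -3, so the relation does NOT hold.

Answer: no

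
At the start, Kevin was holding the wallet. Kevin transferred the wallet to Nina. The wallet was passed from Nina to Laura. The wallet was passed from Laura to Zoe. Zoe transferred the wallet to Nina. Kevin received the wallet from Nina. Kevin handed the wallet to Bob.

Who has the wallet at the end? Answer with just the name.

Answer: Bob

Derivation:
Tracking the wallet through each event:
Start: Kevin has the wallet.
After event 1: Nina has the wallet.
After event 2: Laura has the wallet.
After event 3: Zoe has the wallet.
After event 4: Nina has the wallet.
After event 5: Kevin has the wallet.
After event 6: Bob has the wallet.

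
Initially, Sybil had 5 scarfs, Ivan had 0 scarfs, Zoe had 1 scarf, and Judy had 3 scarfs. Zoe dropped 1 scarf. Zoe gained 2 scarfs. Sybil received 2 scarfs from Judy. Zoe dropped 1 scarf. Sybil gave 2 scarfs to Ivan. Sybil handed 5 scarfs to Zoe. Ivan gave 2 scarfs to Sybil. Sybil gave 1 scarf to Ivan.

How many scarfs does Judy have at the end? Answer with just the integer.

Answer: 1

Derivation:
Tracking counts step by step:
Start: Sybil=5, Ivan=0, Zoe=1, Judy=3
Event 1 (Zoe -1): Zoe: 1 -> 0. State: Sybil=5, Ivan=0, Zoe=0, Judy=3
Event 2 (Zoe +2): Zoe: 0 -> 2. State: Sybil=5, Ivan=0, Zoe=2, Judy=3
Event 3 (Judy -> Sybil, 2): Judy: 3 -> 1, Sybil: 5 -> 7. State: Sybil=7, Ivan=0, Zoe=2, Judy=1
Event 4 (Zoe -1): Zoe: 2 -> 1. State: Sybil=7, Ivan=0, Zoe=1, Judy=1
Event 5 (Sybil -> Ivan, 2): Sybil: 7 -> 5, Ivan: 0 -> 2. State: Sybil=5, Ivan=2, Zoe=1, Judy=1
Event 6 (Sybil -> Zoe, 5): Sybil: 5 -> 0, Zoe: 1 -> 6. State: Sybil=0, Ivan=2, Zoe=6, Judy=1
Event 7 (Ivan -> Sybil, 2): Ivan: 2 -> 0, Sybil: 0 -> 2. State: Sybil=2, Ivan=0, Zoe=6, Judy=1
Event 8 (Sybil -> Ivan, 1): Sybil: 2 -> 1, Ivan: 0 -> 1. State: Sybil=1, Ivan=1, Zoe=6, Judy=1

Judy's final count: 1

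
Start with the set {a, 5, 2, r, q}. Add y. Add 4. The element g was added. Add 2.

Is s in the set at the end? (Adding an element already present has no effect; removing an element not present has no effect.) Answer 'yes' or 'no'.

Tracking the set through each operation:
Start: {2, 5, a, q, r}
Event 1 (add y): added. Set: {2, 5, a, q, r, y}
Event 2 (add 4): added. Set: {2, 4, 5, a, q, r, y}
Event 3 (add g): added. Set: {2, 4, 5, a, g, q, r, y}
Event 4 (add 2): already present, no change. Set: {2, 4, 5, a, g, q, r, y}

Final set: {2, 4, 5, a, g, q, r, y} (size 8)
s is NOT in the final set.

Answer: no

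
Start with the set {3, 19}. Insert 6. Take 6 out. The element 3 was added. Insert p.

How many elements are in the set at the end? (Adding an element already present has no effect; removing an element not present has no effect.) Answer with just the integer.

Answer: 3

Derivation:
Tracking the set through each operation:
Start: {19, 3}
Event 1 (add 6): added. Set: {19, 3, 6}
Event 2 (remove 6): removed. Set: {19, 3}
Event 3 (add 3): already present, no change. Set: {19, 3}
Event 4 (add p): added. Set: {19, 3, p}

Final set: {19, 3, p} (size 3)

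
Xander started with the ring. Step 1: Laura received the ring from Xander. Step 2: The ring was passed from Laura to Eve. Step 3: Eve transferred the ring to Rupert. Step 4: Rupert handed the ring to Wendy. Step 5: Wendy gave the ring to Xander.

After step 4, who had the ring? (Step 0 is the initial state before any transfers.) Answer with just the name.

Answer: Wendy

Derivation:
Tracking the ring holder through step 4:
After step 0 (start): Xander
After step 1: Laura
After step 2: Eve
After step 3: Rupert
After step 4: Wendy

At step 4, the holder is Wendy.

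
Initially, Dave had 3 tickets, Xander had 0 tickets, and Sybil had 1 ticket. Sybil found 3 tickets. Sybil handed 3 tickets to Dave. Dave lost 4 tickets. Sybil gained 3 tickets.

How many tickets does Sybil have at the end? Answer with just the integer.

Answer: 4

Derivation:
Tracking counts step by step:
Start: Dave=3, Xander=0, Sybil=1
Event 1 (Sybil +3): Sybil: 1 -> 4. State: Dave=3, Xander=0, Sybil=4
Event 2 (Sybil -> Dave, 3): Sybil: 4 -> 1, Dave: 3 -> 6. State: Dave=6, Xander=0, Sybil=1
Event 3 (Dave -4): Dave: 6 -> 2. State: Dave=2, Xander=0, Sybil=1
Event 4 (Sybil +3): Sybil: 1 -> 4. State: Dave=2, Xander=0, Sybil=4

Sybil's final count: 4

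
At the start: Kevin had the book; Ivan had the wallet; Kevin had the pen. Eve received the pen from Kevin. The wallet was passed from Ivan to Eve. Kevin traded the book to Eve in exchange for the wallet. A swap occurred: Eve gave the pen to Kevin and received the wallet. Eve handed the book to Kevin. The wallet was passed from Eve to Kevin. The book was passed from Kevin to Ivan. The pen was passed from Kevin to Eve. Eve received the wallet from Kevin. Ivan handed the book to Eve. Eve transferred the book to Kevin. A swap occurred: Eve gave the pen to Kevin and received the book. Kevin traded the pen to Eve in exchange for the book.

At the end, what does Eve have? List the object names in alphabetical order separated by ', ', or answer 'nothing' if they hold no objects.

Answer: pen, wallet

Derivation:
Tracking all object holders:
Start: book:Kevin, wallet:Ivan, pen:Kevin
Event 1 (give pen: Kevin -> Eve). State: book:Kevin, wallet:Ivan, pen:Eve
Event 2 (give wallet: Ivan -> Eve). State: book:Kevin, wallet:Eve, pen:Eve
Event 3 (swap book<->wallet: now book:Eve, wallet:Kevin). State: book:Eve, wallet:Kevin, pen:Eve
Event 4 (swap pen<->wallet: now pen:Kevin, wallet:Eve). State: book:Eve, wallet:Eve, pen:Kevin
Event 5 (give book: Eve -> Kevin). State: book:Kevin, wallet:Eve, pen:Kevin
Event 6 (give wallet: Eve -> Kevin). State: book:Kevin, wallet:Kevin, pen:Kevin
Event 7 (give book: Kevin -> Ivan). State: book:Ivan, wallet:Kevin, pen:Kevin
Event 8 (give pen: Kevin -> Eve). State: book:Ivan, wallet:Kevin, pen:Eve
Event 9 (give wallet: Kevin -> Eve). State: book:Ivan, wallet:Eve, pen:Eve
Event 10 (give book: Ivan -> Eve). State: book:Eve, wallet:Eve, pen:Eve
Event 11 (give book: Eve -> Kevin). State: book:Kevin, wallet:Eve, pen:Eve
Event 12 (swap pen<->book: now pen:Kevin, book:Eve). State: book:Eve, wallet:Eve, pen:Kevin
Event 13 (swap pen<->book: now pen:Eve, book:Kevin). State: book:Kevin, wallet:Eve, pen:Eve

Final state: book:Kevin, wallet:Eve, pen:Eve
Eve holds: pen, wallet.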